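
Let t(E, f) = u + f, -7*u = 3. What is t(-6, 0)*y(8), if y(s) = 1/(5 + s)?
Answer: -3/91 ≈ -0.032967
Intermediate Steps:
u = -3/7 (u = -⅐*3 = -3/7 ≈ -0.42857)
t(E, f) = -3/7 + f
t(-6, 0)*y(8) = (-3/7 + 0)/(5 + 8) = -3/7/13 = -3/7*1/13 = -3/91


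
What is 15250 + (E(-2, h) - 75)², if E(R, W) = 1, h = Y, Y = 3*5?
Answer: 20726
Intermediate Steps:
Y = 15
h = 15
15250 + (E(-2, h) - 75)² = 15250 + (1 - 75)² = 15250 + (-74)² = 15250 + 5476 = 20726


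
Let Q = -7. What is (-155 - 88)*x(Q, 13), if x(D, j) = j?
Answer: -3159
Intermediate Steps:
(-155 - 88)*x(Q, 13) = (-155 - 88)*13 = -243*13 = -3159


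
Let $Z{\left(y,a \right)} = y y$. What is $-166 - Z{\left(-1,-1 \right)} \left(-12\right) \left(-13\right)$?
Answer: $-322$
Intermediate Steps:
$Z{\left(y,a \right)} = y^{2}$
$-166 - Z{\left(-1,-1 \right)} \left(-12\right) \left(-13\right) = -166 - \left(-1\right)^{2} \left(-12\right) \left(-13\right) = -166 - 1 \left(-12\right) \left(-13\right) = -166 - \left(-12\right) \left(-13\right) = -166 - 156 = -322$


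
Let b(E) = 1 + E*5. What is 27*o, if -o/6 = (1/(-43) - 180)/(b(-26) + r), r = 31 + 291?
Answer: 1254042/8299 ≈ 151.11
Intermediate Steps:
r = 322
b(E) = 1 + 5*E
o = 46446/8299 (o = -6*(1/(-43) - 180)/((1 + 5*(-26)) + 322) = -6*(-1/43 - 180)/((1 - 130) + 322) = -(-46446)/(43*(-129 + 322)) = -(-46446)/(43*193) = -6*(-7741/8299) = 46446/8299 ≈ 5.5966)
27*o = 27*(46446/8299) = 1254042/8299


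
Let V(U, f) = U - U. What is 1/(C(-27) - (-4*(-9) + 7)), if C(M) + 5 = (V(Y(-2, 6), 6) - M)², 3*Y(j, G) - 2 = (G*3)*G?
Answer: 1/681 ≈ 0.0014684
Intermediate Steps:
Y(j, G) = ⅔ + G² (Y(j, G) = ⅔ + ((G*3)*G)/3 = ⅔ + ((3*G)*G)/3 = ⅔ + (3*G²)/3 = ⅔ + G²)
V(U, f) = 0
C(M) = -5 + M² (C(M) = -5 + (0 - M)² = -5 + (-M)² = -5 + M²)
1/(C(-27) - (-4*(-9) + 7)) = 1/((-5 + (-27)²) - (-4*(-9) + 7)) = 1/((-5 + 729) - (36 + 7)) = 1/(724 - 1*43) = 1/(724 - 43) = 1/681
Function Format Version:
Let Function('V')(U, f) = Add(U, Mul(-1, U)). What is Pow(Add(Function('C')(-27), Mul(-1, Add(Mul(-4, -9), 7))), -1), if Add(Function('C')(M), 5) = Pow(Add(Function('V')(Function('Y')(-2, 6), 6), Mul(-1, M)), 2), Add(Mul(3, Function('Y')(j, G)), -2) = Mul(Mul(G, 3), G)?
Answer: Rational(1, 681) ≈ 0.0014684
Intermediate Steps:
Function('Y')(j, G) = Add(Rational(2, 3), Pow(G, 2)) (Function('Y')(j, G) = Add(Rational(2, 3), Mul(Rational(1, 3), Mul(Mul(G, 3), G))) = Add(Rational(2, 3), Mul(Rational(1, 3), Mul(Mul(3, G), G))) = Add(Rational(2, 3), Mul(Rational(1, 3), Mul(3, Pow(G, 2)))) = Add(Rational(2, 3), Pow(G, 2)))
Function('V')(U, f) = 0
Function('C')(M) = Add(-5, Pow(M, 2)) (Function('C')(M) = Add(-5, Pow(Add(0, Mul(-1, M)), 2)) = Add(-5, Pow(Mul(-1, M), 2)) = Add(-5, Pow(M, 2)))
Pow(Add(Function('C')(-27), Mul(-1, Add(Mul(-4, -9), 7))), -1) = Pow(Add(Add(-5, Pow(-27, 2)), Mul(-1, Add(Mul(-4, -9), 7))), -1) = Pow(Add(Add(-5, 729), Mul(-1, Add(36, 7))), -1) = Pow(Add(724, Mul(-1, 43)), -1) = Pow(Add(724, -43), -1) = Pow(681, -1) = Rational(1, 681)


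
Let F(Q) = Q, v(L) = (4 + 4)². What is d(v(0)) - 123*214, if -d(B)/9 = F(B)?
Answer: -26898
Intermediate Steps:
v(L) = 64 (v(L) = 8² = 64)
d(B) = -9*B
d(v(0)) - 123*214 = -9*64 - 123*214 = -576 - 26322 = -26898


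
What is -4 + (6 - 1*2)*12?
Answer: 44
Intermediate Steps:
-4 + (6 - 1*2)*12 = -4 + (6 - 2)*12 = -4 + 4*12 = -4 + 48 = 44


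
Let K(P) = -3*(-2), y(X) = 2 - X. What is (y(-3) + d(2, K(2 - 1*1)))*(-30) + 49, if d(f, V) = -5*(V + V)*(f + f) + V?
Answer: 6919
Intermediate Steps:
K(P) = 6
d(f, V) = V - 20*V*f (d(f, V) = -5*2*V*2*f + V = -20*V*f + V = V - 20*V*f)
(y(-3) + d(2, K(2 - 1*1)))*(-30) + 49 = ((2 - 1*(-3)) + 6*(1 - 20*2))*(-30) + 49 = ((2 + 3) + 6*(1 - 40))*(-30) + 49 = (5 + 6*(-39))*(-30) + 49 = (5 - 234)*(-30) + 49 = -229*(-30) + 49 = 6870 + 49 = 6919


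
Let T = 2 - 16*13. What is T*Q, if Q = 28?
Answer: -5768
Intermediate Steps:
T = -206 (T = 2 - 208 = -206)
T*Q = -206*28 = -5768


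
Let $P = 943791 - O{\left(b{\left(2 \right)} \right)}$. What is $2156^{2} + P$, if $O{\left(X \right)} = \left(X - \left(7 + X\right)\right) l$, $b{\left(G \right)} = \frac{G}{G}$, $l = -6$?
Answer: $5592085$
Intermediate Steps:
$b{\left(G \right)} = 1$
$O{\left(X \right)} = 42$ ($O{\left(X \right)} = \left(X - \left(7 + X\right)\right) \left(-6\right) = \left(-7\right) \left(-6\right) = 42$)
$P = 943749$ ($P = 943791 - 42 = 943749$)
$2156^{2} + P = 2156^{2} + 943749 = 4648336 + 943749 = 5592085$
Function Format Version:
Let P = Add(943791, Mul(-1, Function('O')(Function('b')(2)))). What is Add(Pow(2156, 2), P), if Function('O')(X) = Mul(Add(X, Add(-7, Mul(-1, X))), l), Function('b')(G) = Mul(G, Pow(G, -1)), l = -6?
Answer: 5592085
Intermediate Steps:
Function('b')(G) = 1
Function('O')(X) = 42 (Function('O')(X) = Mul(Add(X, Add(-7, Mul(-1, X))), -6) = Mul(-7, -6) = 42)
P = 943749 (P = Add(943791, Mul(-1, 42)) = Add(943791, -42) = 943749)
Add(Pow(2156, 2), P) = Add(Pow(2156, 2), 943749) = Add(4648336, 943749) = 5592085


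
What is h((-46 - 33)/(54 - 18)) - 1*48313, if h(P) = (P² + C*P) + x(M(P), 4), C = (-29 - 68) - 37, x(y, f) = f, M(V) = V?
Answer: -62221127/1296 ≈ -48010.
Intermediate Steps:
C = -134 (C = -97 - 37 = -134)
h(P) = 4 + P² - 134*P (h(P) = (P² - 134*P) + 4 = 4 + P² - 134*P)
h((-46 - 33)/(54 - 18)) - 1*48313 = (4 + ((-46 - 33)/(54 - 18))² - 134*(-46 - 33)/(54 - 18)) - 1*48313 = (4 + (-79/36)² - (-10586)/36) - 48313 = (4 + (-79*1/36)² - (-10586)/36) - 48313 = (4 + (-79/36)² - 134*(-79/36)) - 48313 = (4 + 6241/1296 + 5293/18) - 48313 = 392521/1296 - 48313 = -62221127/1296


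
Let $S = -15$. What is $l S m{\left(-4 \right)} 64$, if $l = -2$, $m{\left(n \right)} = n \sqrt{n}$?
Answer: $- 15360 i \approx - 15360.0 i$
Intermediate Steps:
$m{\left(n \right)} = n^{\frac{3}{2}}$
$l S m{\left(-4 \right)} 64 = \left(-2\right) \left(-15\right) \left(-4\right)^{\frac{3}{2}} \cdot 64 = 30 \left(- 8 i\right) 64 = - 240 i 64 = - 15360 i$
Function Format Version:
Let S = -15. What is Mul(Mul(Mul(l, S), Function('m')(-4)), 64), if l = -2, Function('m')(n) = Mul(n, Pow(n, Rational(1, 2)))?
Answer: Mul(-15360, I) ≈ Mul(-15360., I)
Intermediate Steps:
Function('m')(n) = Pow(n, Rational(3, 2))
Mul(Mul(Mul(l, S), Function('m')(-4)), 64) = Mul(Mul(Mul(-2, -15), Pow(-4, Rational(3, 2))), 64) = Mul(Mul(30, Mul(-8, I)), 64) = Mul(Mul(-240, I), 64) = Mul(-15360, I)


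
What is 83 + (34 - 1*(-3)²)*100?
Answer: 2583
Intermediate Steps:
83 + (34 - 1*(-3)²)*100 = 83 + (34 - 1*9)*100 = 83 + (34 - 9)*100 = 83 + 25*100 = 83 + 2500 = 2583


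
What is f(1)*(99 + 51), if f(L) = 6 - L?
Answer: 750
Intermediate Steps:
f(1)*(99 + 51) = (6 - 1*1)*(99 + 51) = (6 - 1)*150 = 5*150 = 750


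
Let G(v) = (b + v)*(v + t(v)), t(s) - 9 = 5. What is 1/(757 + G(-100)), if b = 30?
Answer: 1/6777 ≈ 0.00014756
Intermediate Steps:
t(s) = 14 (t(s) = 9 + 5 = 14)
G(v) = (14 + v)*(30 + v) (G(v) = (30 + v)*(v + 14) = (30 + v)*(14 + v) = (14 + v)*(30 + v))
1/(757 + G(-100)) = 1/(757 + (420 + (-100)**2 + 44*(-100))) = 1/(757 + (420 + 10000 - 4400)) = 1/(757 + 6020) = 1/6777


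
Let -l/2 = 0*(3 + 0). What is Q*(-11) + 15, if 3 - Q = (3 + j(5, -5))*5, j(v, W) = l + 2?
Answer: 257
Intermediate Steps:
l = 0 (l = -0*(3 + 0) = -0*3 = -2*0 = 0)
j(v, W) = 2 (j(v, W) = 0 + 2 = 2)
Q = -22 (Q = 3 - (3 + 2)*5 = 3 - 5*5 = 3 - 1*25 = 3 - 25 = -22)
Q*(-11) + 15 = -22*(-11) + 15 = 242 + 15 = 257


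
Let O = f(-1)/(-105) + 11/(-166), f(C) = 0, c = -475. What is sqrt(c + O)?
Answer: I*sqrt(13090926)/166 ≈ 21.796*I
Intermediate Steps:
O = -11/166 (O = 0/(-105) + 11/(-166) = 0*(-1/105) + 11*(-1/166) = 0 - 11/166 = -11/166 ≈ -0.066265)
sqrt(c + O) = sqrt(-475 - 11/166) = sqrt(-78861/166) = I*sqrt(13090926)/166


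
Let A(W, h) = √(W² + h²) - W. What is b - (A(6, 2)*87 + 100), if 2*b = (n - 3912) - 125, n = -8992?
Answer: -12185/2 - 174*√10 ≈ -6642.7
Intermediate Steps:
b = -13029/2 (b = ((-8992 - 3912) - 125)/2 = (-12904 - 125)/2 = (½)*(-13029) = -13029/2 ≈ -6514.5)
b - (A(6, 2)*87 + 100) = -13029/2 - ((√(6² + 2²) - 1*6)*87 + 100) = -13029/2 - ((√(36 + 4) - 6)*87 + 100) = -13029/2 - ((√40 - 6)*87 + 100) = -13029/2 - ((2*√10 - 6)*87 + 100) = -13029/2 - ((-6 + 2*√10)*87 + 100) = -13029/2 - ((-522 + 174*√10) + 100) = -13029/2 - (-422 + 174*√10) = -13029/2 + (422 - 174*√10) = -12185/2 - 174*√10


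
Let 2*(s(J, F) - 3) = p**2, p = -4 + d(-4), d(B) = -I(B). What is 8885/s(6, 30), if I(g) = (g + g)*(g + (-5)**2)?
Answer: 8885/13451 ≈ 0.66055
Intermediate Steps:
I(g) = 2*g*(25 + g) (I(g) = (2*g)*(g + 25) = (2*g)*(25 + g) = 2*g*(25 + g))
d(B) = -2*B*(25 + B)
p = 164 (p = -4 - 2*(-4)*(25 - 4) = -4 - 2*(-4)*21 = -4 + 168 = 164)
s(J, F) = 13451 (s(J, F) = 3 + (1/2)*164**2 = 3 + (1/2)*26896 = 3 + 13448 = 13451)
8885/s(6, 30) = 8885/13451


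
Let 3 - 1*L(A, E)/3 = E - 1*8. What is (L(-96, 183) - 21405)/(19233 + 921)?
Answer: -7307/6718 ≈ -1.0877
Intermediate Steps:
L(A, E) = 33 - 3*E (L(A, E) = 9 - 3*(E - 1*8) = 9 - 3*(E - 8) = 9 - 3*(-8 + E) = 9 + (24 - 3*E) = 33 - 3*E)
(L(-96, 183) - 21405)/(19233 + 921) = ((33 - 3*183) - 21405)/(19233 + 921) = ((33 - 549) - 21405)/20154 = (-516 - 21405)*(1/20154) = -21921*1/20154 = -7307/6718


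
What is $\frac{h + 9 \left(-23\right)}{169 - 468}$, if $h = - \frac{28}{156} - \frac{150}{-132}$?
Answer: $\frac{176785}{256542} \approx 0.68911$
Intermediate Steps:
$h = \frac{821}{858}$ ($h = \left(-28\right) \frac{1}{156} - - \frac{25}{22} = - \frac{7}{39} + \frac{25}{22} = \frac{821}{858} \approx 0.95688$)
$\frac{h + 9 \left(-23\right)}{169 - 468} = \frac{\frac{821}{858} + 9 \left(-23\right)}{169 - 468} = \frac{\frac{821}{858} - 207}{-299} = \left(- \frac{176785}{858}\right) \left(- \frac{1}{299}\right) = \frac{176785}{256542}$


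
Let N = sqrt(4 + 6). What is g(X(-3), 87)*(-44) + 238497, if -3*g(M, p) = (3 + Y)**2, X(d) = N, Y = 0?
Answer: 238629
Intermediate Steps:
N = sqrt(10) ≈ 3.1623
X(d) = sqrt(10)
g(M, p) = -3 (g(M, p) = -(3 + 0)**2/3 = -1/3*3**2 = -1/3*9 = -3)
g(X(-3), 87)*(-44) + 238497 = -3*(-44) + 238497 = 132 + 238497 = 238629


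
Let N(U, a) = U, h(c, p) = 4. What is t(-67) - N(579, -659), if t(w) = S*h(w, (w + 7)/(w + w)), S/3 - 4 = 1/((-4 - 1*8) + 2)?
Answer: -2661/5 ≈ -532.20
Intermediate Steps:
S = 117/10 (S = 12 + 3/((-4 - 1*8) + 2) = 12 + 3/((-4 - 8) + 2) = 12 + 3/(-12 + 2) = 12 + 3/(-10) = 12 + 3*(-1/10) = 12 - 3/10 = 117/10 ≈ 11.700)
t(w) = 234/5 (t(w) = (117/10)*4 = 234/5)
t(-67) - N(579, -659) = 234/5 - 1*579 = 234/5 - 579 = -2661/5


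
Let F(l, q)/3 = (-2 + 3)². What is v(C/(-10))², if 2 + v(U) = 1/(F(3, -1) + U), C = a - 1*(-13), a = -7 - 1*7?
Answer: 2704/961 ≈ 2.8137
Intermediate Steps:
a = -14 (a = -7 - 7 = -14)
C = -1 (C = -14 - 1*(-13) = -14 + 13 = -1)
F(l, q) = 3 (F(l, q) = 3*(-2 + 3)² = 3*1² = 3*1 = 3)
v(U) = -2 + 1/(3 + U)
v(C/(-10))² = ((-5 - (-2)/(-10))/(3 - 1/(-10)))² = ((-5 - (-2)*(-1)/10)/(3 - 1*(-⅒)))² = ((-5 - 2*⅒)/(3 + ⅒))² = ((-5 - ⅕)/(31/10))² = ((10/31)*(-26/5))² = (-52/31)² = 2704/961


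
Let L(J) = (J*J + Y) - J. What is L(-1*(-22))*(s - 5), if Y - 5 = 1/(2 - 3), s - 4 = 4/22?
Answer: -4194/11 ≈ -381.27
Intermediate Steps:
s = 46/11 (s = 4 + 4/22 = 4 + 4*(1/22) = 4 + 2/11 = 46/11 ≈ 4.1818)
Y = 4 (Y = 5 + 1/(2 - 3) = 5 + 1/(-1) = 5 - 1 = 4)
L(J) = 4 + J² - J (L(J) = (J*J + 4) - J = (J² + 4) - J = (4 + J²) - J = 4 + J² - J)
L(-1*(-22))*(s - 5) = (4 + (-1*(-22))² - (-1)*(-22))*(46/11 - 5) = (4 + 22² - 1*22)*(-9/11) = (4 + 484 - 22)*(-9/11) = 466*(-9/11) = -4194/11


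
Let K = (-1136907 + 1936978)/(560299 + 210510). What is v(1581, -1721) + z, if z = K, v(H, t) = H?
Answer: 1219449100/770809 ≈ 1582.0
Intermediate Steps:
K = 800071/770809 ≈ 1.0380
z = 800071/770809 ≈ 1.0380
v(1581, -1721) + z = 1581 + 800071/770809 = 1219449100/770809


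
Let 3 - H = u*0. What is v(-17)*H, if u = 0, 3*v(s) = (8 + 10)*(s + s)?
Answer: -612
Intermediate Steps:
v(s) = 12*s (v(s) = ((8 + 10)*(s + s))/3 = (18*(2*s))/3 = (36*s)/3 = 12*s)
H = 3 (H = 3 - 0*0 = 3 - 1*0 = 3 + 0 = 3)
v(-17)*H = (12*(-17))*3 = -204*3 = -612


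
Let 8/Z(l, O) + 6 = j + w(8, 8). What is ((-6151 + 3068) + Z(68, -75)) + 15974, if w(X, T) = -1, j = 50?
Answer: 554321/43 ≈ 12891.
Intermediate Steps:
Z(l, O) = 8/43 (Z(l, O) = 8/(-6 + (50 - 1)) = 8/(-6 + 49) = 8/43)
((-6151 + 3068) + Z(68, -75)) + 15974 = ((-6151 + 3068) + 8/43) + 15974 = (-3083 + 8/43) + 15974 = -132561/43 + 15974 = 554321/43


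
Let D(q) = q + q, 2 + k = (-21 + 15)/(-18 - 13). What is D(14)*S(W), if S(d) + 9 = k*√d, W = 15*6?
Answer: -252 - 4704*√10/31 ≈ -731.85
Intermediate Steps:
k = -56/31 (k = -2 + (-21 + 15)/(-18 - 13) = -2 - 6/(-31) = -2 - 6*(-1/31) = -2 + 6/31 = -56/31 ≈ -1.8065)
D(q) = 2*q
W = 90
S(d) = -9 - 56*√d/31
D(14)*S(W) = (2*14)*(-9 - 168*√10/31) = 28*(-9 - 168*√10/31) = -252 - 4704*√10/31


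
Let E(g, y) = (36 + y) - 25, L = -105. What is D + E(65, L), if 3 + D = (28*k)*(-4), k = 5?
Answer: -657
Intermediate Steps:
E(g, y) = 11 + y
D = -563 (D = -3 + (28*5)*(-4) = -3 + 140*(-4) = -3 - 560 = -563)
D + E(65, L) = -563 + (11 - 105) = -563 - 94 = -657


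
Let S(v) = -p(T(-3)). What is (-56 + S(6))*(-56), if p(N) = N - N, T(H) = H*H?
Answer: 3136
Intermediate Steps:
T(H) = H**2
p(N) = 0
S(v) = 0 (S(v) = -1*0 = 0)
(-56 + S(6))*(-56) = (-56 + 0)*(-56) = -56*(-56) = 3136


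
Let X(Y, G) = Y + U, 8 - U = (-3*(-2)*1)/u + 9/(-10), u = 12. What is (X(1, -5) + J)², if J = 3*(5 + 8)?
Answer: 58564/25 ≈ 2342.6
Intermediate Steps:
J = 39 (J = 3*13 = 39)
U = 42/5 (U = 8 - ((-3*(-2)*1)/12 + 9/(-10)) = 8 - ((6*1)*(1/12) + 9*(-⅒)) = 8 - (6*(1/12) - 9/10) = 8 - (½ - 9/10) = 8 - 1*(-⅖) = 8 + ⅖ = 42/5 ≈ 8.4000)
X(Y, G) = 42/5 + Y (X(Y, G) = Y + 42/5 = 42/5 + Y)
(X(1, -5) + J)² = ((42/5 + 1) + 39)² = (47/5 + 39)² = (242/5)² = 58564/25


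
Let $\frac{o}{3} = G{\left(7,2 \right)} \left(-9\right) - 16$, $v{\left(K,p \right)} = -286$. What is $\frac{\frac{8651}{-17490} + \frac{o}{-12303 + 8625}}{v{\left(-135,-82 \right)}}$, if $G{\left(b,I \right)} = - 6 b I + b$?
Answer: $\frac{2805857}{766577955} \approx 0.0036602$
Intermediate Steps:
$G{\left(b,I \right)} = b - 6 I b$ ($G{\left(b,I \right)} = - 6 I b + b = b - 6 I b$)
$o = 2031$ ($o = 3 \left(7 \left(1 - 12\right) \left(-9\right) - 16\right) = 3 \left(7 \left(-11\right) \left(-9\right) - 16\right) = 3 \left(\left(-77\right) \left(-9\right) - 16\right) = 3 \left(693 - 16\right) = 3 \cdot 677 = 2031$)
$\frac{\frac{8651}{-17490} + \frac{o}{-12303 + 8625}}{v{\left(-135,-82 \right)}} = \frac{\frac{8651}{-17490} + \frac{2031}{-12303 + 8625}}{-286} = \left(8651 \left(- \frac{1}{17490}\right) + \frac{2031}{-3678}\right) \left(- \frac{1}{286}\right) = \left(- \frac{8651}{17490} + 2031 \left(- \frac{1}{3678}\right)\right) \left(- \frac{1}{286}\right) = \left(- \frac{8651}{17490} - \frac{677}{1226}\right) \left(- \frac{1}{286}\right) = \left(- \frac{5611714}{5360685}\right) \left(- \frac{1}{286}\right) = \frac{2805857}{766577955}$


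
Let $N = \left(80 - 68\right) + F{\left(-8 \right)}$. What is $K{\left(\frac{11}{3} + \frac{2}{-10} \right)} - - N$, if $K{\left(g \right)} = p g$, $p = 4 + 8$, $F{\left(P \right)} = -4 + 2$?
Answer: $\frac{258}{5} \approx 51.6$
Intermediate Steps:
$F{\left(P \right)} = -2$
$p = 12$
$K{\left(g \right)} = 12 g$
$N = 10$ ($N = \left(80 - 68\right) - 2 = 12 - 2 = 10$)
$K{\left(\frac{11}{3} + \frac{2}{-10} \right)} - - N = 12 \left(\frac{11}{3} + \frac{2}{-10}\right) - \left(-1\right) 10 = 12 \left(11 \cdot \frac{1}{3} + 2 \left(- \frac{1}{10}\right)\right) - -10 = 12 \left(\frac{11}{3} - \frac{1}{5}\right) + 10 = 12 \cdot \frac{52}{15} + 10 = \frac{208}{5} + 10 = \frac{258}{5}$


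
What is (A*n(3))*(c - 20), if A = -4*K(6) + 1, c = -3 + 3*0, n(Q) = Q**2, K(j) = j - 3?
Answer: 2277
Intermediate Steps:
K(j) = -3 + j
c = -3 (c = -3 + 0 = -3)
A = -11 (A = -4*(-3 + 6) + 1 = -4*3 + 1 = -12 + 1 = -11)
(A*n(3))*(c - 20) = (-11*3**2)*(-3 - 20) = -11*9*(-23) = -99*(-23) = 2277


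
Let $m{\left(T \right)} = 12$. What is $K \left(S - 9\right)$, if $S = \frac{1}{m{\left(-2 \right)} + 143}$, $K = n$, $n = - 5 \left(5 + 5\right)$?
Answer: $\frac{13940}{31} \approx 449.68$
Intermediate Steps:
$n = -50$ ($n = \left(-5\right) 10 = -50$)
$K = -50$
$S = \frac{1}{155}$ ($S = \frac{1}{12 + 143} = \frac{1}{155} \approx 0.0064516$)
$K \left(S - 9\right) = - 50 \left(\frac{1}{155} - 9\right) = \left(-50\right) \left(- \frac{1394}{155}\right) = \frac{13940}{31}$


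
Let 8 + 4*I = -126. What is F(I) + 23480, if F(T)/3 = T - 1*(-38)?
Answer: 46987/2 ≈ 23494.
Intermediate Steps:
I = -67/2 (I = -2 + (¼)*(-126) = -2 - 63/2 = -67/2 ≈ -33.500)
F(T) = 114 + 3*T (F(T) = 3*(T - 1*(-38)) = 3*(T + 38) = 3*(38 + T) = 114 + 3*T)
F(I) + 23480 = (114 + 3*(-67/2)) + 23480 = (114 - 201/2) + 23480 = 27/2 + 23480 = 46987/2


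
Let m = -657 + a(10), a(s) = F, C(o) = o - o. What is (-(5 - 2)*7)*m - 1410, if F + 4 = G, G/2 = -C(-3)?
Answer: 12471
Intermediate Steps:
C(o) = 0
G = 0 (G = 2*(-1*0) = 2*0 = 0)
F = -4 (F = -4 + 0 = -4)
a(s) = -4
m = -661 (m = -657 - 4 = -661)
(-(5 - 2)*7)*m - 1410 = -(5 - 2)*7*(-661) - 1410 = -3*7*(-661) - 1410 = -1*21*(-661) - 1410 = -21*(-661) - 1410 = 13881 - 1410 = 12471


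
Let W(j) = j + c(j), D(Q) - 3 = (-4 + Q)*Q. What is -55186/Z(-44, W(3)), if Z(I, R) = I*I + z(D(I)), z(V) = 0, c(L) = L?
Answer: -27593/968 ≈ -28.505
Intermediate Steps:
D(Q) = 3 + Q*(-4 + Q) (D(Q) = 3 + (-4 + Q)*Q = 3 + Q*(-4 + Q))
W(j) = 2*j (W(j) = j + j = 2*j)
Z(I, R) = I**2 (Z(I, R) = I*I + 0 = I**2 + 0 = I**2)
-55186/Z(-44, W(3)) = -55186/((-44)**2) = -55186/1936 = -55186*1/1936 = -27593/968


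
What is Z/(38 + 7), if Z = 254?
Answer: 254/45 ≈ 5.6444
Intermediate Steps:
Z/(38 + 7) = 254/(38 + 7) = 254/45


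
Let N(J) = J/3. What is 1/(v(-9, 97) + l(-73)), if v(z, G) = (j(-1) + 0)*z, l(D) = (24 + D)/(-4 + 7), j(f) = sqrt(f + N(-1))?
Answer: -147/3373 + 54*I*sqrt(3)/3373 ≈ -0.043581 + 0.027729*I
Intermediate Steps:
N(J) = J/3 (N(J) = J*(1/3) = J/3)
j(f) = sqrt(-1/3 + f) (j(f) = sqrt(f + (1/3)*(-1)) = sqrt(f - 1/3) = sqrt(-1/3 + f))
l(D) = 8 + D/3 (l(D) = (24 + D)/3 = (24 + D)*(1/3) = 8 + D/3)
v(z, G) = 2*I*z*sqrt(3)/3 (v(z, G) = (sqrt(-3 + 9*(-1))/3 + 0)*z = (sqrt(-3 - 9)/3 + 0)*z = (sqrt(-12)/3 + 0)*z = ((2*I*sqrt(3))/3 + 0)*z = (2*I*sqrt(3)/3 + 0)*z = (2*I*sqrt(3)/3)*z = 2*I*z*sqrt(3)/3)
1/(v(-9, 97) + l(-73)) = 1/((2/3)*I*(-9)*sqrt(3) + (8 + (1/3)*(-73))) = 1/(-6*I*sqrt(3) + (8 - 73/3)) = 1/(-6*I*sqrt(3) - 49/3) = 1/(-49/3 - 6*I*sqrt(3))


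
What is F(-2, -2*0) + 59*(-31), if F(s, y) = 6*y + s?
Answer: -1831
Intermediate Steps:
F(s, y) = s + 6*y
F(-2, -2*0) + 59*(-31) = (-2 + 6*(-2*0)) + 59*(-31) = (-2 + 6*0) - 1829 = (-2 + 0) - 1829 = -2 - 1829 = -1831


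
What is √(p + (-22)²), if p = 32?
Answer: 2*√129 ≈ 22.716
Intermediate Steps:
√(p + (-22)²) = √(32 + (-22)²) = √(32 + 484) = √516 = 2*√129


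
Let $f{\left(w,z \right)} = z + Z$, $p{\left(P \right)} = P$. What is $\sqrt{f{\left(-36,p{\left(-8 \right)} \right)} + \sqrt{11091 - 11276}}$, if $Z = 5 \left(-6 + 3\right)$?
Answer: $\sqrt{-23 + i \sqrt{185}} \approx 1.364 + 4.986 i$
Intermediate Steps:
$Z = -15$ ($Z = 5 \left(-3\right) = -15$)
$f{\left(w,z \right)} = -15 + z$ ($f{\left(w,z \right)} = z - 15 = -15 + z$)
$\sqrt{f{\left(-36,p{\left(-8 \right)} \right)} + \sqrt{11091 - 11276}} = \sqrt{\left(-15 - 8\right) + \sqrt{11091 - 11276}} = \sqrt{-23 + \sqrt{-185}} = \sqrt{-23 + i \sqrt{185}}$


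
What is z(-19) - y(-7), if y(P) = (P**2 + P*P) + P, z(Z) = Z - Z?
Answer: -91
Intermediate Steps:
z(Z) = 0
y(P) = P + 2*P**2 (y(P) = (P**2 + P**2) + P = 2*P**2 + P = P + 2*P**2)
z(-19) - y(-7) = 0 - (-7)*(1 + 2*(-7)) = 0 - (-7)*(1 - 14) = 0 - (-7)*(-13) = 0 - 1*91 = 0 - 91 = -91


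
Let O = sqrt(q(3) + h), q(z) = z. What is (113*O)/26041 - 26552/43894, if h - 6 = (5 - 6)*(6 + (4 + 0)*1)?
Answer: -13276/21947 + 113*I/26041 ≈ -0.60491 + 0.0043393*I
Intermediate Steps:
h = -4 (h = 6 + (5 - 6)*(6 + (4 + 0)*1) = 6 - (6 + 4*1) = 6 - (6 + 4) = 6 - 1*10 = 6 - 10 = -4)
O = I (O = sqrt(3 - 4) = sqrt(-1) = I ≈ 1.0*I)
(113*O)/26041 - 26552/43894 = (113*I)/26041 - 26552/43894 = (113*I)*(1/26041) - 26552*1/43894 = 113*I/26041 - 13276/21947 = -13276/21947 + 113*I/26041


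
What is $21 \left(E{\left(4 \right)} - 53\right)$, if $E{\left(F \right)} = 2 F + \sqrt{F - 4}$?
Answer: $-945$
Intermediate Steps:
$E{\left(F \right)} = \sqrt{-4 + F} + 2 F$ ($E{\left(F \right)} = 2 F + \sqrt{-4 + F} = \sqrt{-4 + F} + 2 F$)
$21 \left(E{\left(4 \right)} - 53\right) = 21 \left(\left(\sqrt{-4 + 4} + 2 \cdot 4\right) - 53\right) = 21 \left(\left(\sqrt{0} + 8\right) - 53\right) = 21 \left(\left(0 + 8\right) - 53\right) = 21 \left(8 - 53\right) = 21 \left(-45\right) = -945$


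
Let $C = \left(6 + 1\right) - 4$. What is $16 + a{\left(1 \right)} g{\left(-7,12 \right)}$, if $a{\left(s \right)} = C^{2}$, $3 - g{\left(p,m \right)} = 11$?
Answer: $-56$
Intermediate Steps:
$g{\left(p,m \right)} = -8$ ($g{\left(p,m \right)} = 3 - 11 = -8$)
$C = 3$ ($C = 7 - 4 = 3$)
$a{\left(s \right)} = 9$ ($a{\left(s \right)} = 3^{2} = 9$)
$16 + a{\left(1 \right)} g{\left(-7,12 \right)} = 16 + 9 \left(-8\right) = 16 - 72 = -56$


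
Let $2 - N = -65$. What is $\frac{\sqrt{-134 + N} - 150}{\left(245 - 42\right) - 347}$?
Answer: $\frac{25}{24} - \frac{i \sqrt{67}}{144} \approx 1.0417 - 0.056843 i$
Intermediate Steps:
$N = 67$ ($N = 2 - -65 = 2 + 65 = 67$)
$\frac{\sqrt{-134 + N} - 150}{\left(245 - 42\right) - 347} = \frac{\sqrt{-134 + 67} - 150}{\left(245 - 42\right) - 347} = \frac{\sqrt{-67} - 150}{203 - 347} = \frac{i \sqrt{67} - 150}{-144} = \left(-150 + i \sqrt{67}\right) \left(- \frac{1}{144}\right) = \frac{25}{24} - \frac{i \sqrt{67}}{144}$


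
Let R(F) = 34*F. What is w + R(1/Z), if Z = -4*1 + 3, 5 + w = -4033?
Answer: -4072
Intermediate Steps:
w = -4038 (w = -5 - 4033 = -4038)
Z = -1 (Z = -4 + 3 = -1)
w + R(1/Z) = -4038 + 34/(-1) = -4038 + 34*(-1) = -4038 - 34 = -4072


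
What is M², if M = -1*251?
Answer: 63001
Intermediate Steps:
M = -251
M² = (-251)² = 63001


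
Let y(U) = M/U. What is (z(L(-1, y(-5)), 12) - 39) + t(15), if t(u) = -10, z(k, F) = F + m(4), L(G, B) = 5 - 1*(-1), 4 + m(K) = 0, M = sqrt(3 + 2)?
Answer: -41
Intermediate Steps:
M = sqrt(5) ≈ 2.2361
m(K) = -4 (m(K) = -4 + 0 = -4)
y(U) = sqrt(5)/U
L(G, B) = 6 (L(G, B) = 5 + 1 = 6)
z(k, F) = -4 + F (z(k, F) = F - 4 = -4 + F)
(z(L(-1, y(-5)), 12) - 39) + t(15) = ((-4 + 12) - 39) - 10 = (8 - 39) - 10 = -31 - 10 = -41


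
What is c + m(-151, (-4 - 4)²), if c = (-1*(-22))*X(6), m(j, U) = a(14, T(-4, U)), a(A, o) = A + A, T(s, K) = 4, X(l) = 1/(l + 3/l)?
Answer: 408/13 ≈ 31.385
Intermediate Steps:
a(A, o) = 2*A
m(j, U) = 28 (m(j, U) = 2*14 = 28)
c = 44/13 (c = (-1*(-22))*(6/(3 + 6²)) = 22*(6/(3 + 36)) = 22*(6/39) = 22*(6*(1/39)) = 22*(2/13) = 44/13 ≈ 3.3846)
c + m(-151, (-4 - 4)²) = 44/13 + 28 = 408/13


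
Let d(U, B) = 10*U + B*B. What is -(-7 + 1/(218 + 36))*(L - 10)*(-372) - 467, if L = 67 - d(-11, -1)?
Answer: -54925961/127 ≈ -4.3249e+5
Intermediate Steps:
d(U, B) = B² + 10*U (d(U, B) = 10*U + B² = B² + 10*U)
L = 176 (L = 67 - ((-1)² + 10*(-11)) = 67 - (1 - 110) = 67 - 1*(-109) = 67 + 109 = 176)
-(-7 + 1/(218 + 36))*(L - 10)*(-372) - 467 = -(-7 + 1/(218 + 36))*(176 - 10)*(-372) - 467 = -(-7 + 1/254)*166*(-372) - 467 = -(-1777)*166/254*(-372) - 467 = -1*(-147491/127)*(-372) - 467 = (147491/127)*(-372) - 467 = -54866652/127 - 467 = -54925961/127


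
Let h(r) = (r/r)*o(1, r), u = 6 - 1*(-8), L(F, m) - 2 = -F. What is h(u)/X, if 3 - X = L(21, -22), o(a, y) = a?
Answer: 1/22 ≈ 0.045455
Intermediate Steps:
L(F, m) = 2 - F
X = 22 (X = 3 - (2 - 1*21) = 3 - (2 - 21) = 3 - 1*(-19) = 3 + 19 = 22)
u = 14 (u = 6 + 8 = 14)
h(r) = 1 (h(r) = (r/r)*1 = 1*1 = 1)
h(u)/X = 1/22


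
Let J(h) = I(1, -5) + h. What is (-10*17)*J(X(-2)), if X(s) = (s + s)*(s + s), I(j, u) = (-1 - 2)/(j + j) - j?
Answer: -2295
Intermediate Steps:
I(j, u) = -j - 3/(2*j) (I(j, u) = -3*1/(2*j) - j = -3/(2*j) - j = -j - 3/(2*j))
X(s) = 4*s² (X(s) = (2*s)*(2*s) = 4*s²)
J(h) = -5/2 + h (J(h) = (-1*1 - 3/2/1) + h = (-1 - 3/2*1) + h = (-1 - 3/2) + h = -5/2 + h)
(-10*17)*J(X(-2)) = (-10*17)*(-5/2 + 4*(-2)²) = -170*(-5/2 + 4*4) = -170*(-5/2 + 16) = -170*27/2 = -2295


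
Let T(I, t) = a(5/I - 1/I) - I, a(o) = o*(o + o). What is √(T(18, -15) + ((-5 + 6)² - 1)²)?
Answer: 5*I*√58/9 ≈ 4.231*I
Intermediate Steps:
a(o) = 2*o² (a(o) = o*(2*o) = 2*o²)
T(I, t) = -I + 32/I² (T(I, t) = 2*(5/I - 1/I)² - I = 2*(4/I)² - I = 2*(16/I²) - I = 32/I² - I = -I + 32/I²)
√(T(18, -15) + ((-5 + 6)² - 1)²) = √((-1*18 + 32/18²) + ((-5 + 6)² - 1)²) = √((-18 + 32*(1/324)) + (1² - 1)²) = √((-18 + 8/81) + (1 - 1)²) = √(-1450/81 + 0²) = √(-1450/81 + 0) = √(-1450/81) = 5*I*√58/9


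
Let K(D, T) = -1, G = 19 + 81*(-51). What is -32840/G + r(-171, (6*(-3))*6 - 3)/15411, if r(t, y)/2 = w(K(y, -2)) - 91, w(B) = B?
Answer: 63167579/7921254 ≈ 7.9744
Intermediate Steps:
G = -4112 (G = 19 - 4131 = -4112)
r(t, y) = -184 (r(t, y) = 2*(-1 - 91) = 2*(-92) = -184)
-32840/G + r(-171, (6*(-3))*6 - 3)/15411 = -32840/(-4112) - 184/15411 = -32840*(-1/4112) - 184*1/15411 = 4105/514 - 184/15411 = 63167579/7921254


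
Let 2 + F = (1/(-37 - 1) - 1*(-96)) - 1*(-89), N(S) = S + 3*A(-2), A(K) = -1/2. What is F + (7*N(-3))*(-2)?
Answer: 9347/38 ≈ 245.97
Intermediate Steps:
A(K) = -½ (A(K) = -1*½ = -½)
N(S) = -3/2 + S (N(S) = S + 3*(-½) = S - 3/2 = -3/2 + S)
F = 6953/38 (F = -2 + ((1/(-37 - 1) - 1*(-96)) - 1*(-89)) = -2 + ((1/(-38) + 96) + 89) = -2 + ((-1/38 + 96) + 89) = -2 + (3647/38 + 89) = -2 + 7029/38 = 6953/38 ≈ 182.97)
F + (7*N(-3))*(-2) = 6953/38 + (7*(-3/2 - 3))*(-2) = 6953/38 + (7*(-9/2))*(-2) = 6953/38 - 63/2*(-2) = 6953/38 + 63 = 9347/38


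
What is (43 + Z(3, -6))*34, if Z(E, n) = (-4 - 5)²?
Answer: 4216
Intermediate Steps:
Z(E, n) = 81 (Z(E, n) = (-9)² = 81)
(43 + Z(3, -6))*34 = (43 + 81)*34 = 124*34 = 4216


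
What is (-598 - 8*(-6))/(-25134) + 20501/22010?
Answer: 3713927/3895770 ≈ 0.95332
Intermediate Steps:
(-598 - 8*(-6))/(-25134) + 20501/22010 = (-598 - 1*(-48))*(-1/25134) + 20501*(1/22010) = (-598 + 48)*(-1/25134) + 20501/22010 = -550*(-1/25134) + 20501/22010 = 275/12567 + 20501/22010 = 3713927/3895770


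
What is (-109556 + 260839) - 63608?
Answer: 87675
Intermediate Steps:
(-109556 + 260839) - 63608 = 151283 - 63608 = 87675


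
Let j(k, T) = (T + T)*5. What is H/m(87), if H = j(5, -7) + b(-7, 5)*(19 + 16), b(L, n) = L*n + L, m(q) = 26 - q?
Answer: 1540/61 ≈ 25.246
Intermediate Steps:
j(k, T) = 10*T (j(k, T) = (2*T)*5 = 10*T)
b(L, n) = L + L*n
H = -1540 (H = 10*(-7) + (-7*(1 + 5))*(19 + 16) = -70 - 7*6*35 = -70 - 42*35 = -70 - 1470 = -1540)
H/m(87) = -1540/(26 - 1*87) = -1540/(26 - 87) = -1540/(-61) = -1540*(-1/61) = 1540/61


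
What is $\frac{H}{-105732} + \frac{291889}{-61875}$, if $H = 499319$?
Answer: $- \frac{623811827}{66082500} \approx -9.4399$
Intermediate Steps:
$\frac{H}{-105732} + \frac{291889}{-61875} = \frac{499319}{-105732} + \frac{291889}{-61875} = 499319 \left(- \frac{1}{105732}\right) + 291889 \left(- \frac{1}{61875}\right) = - \frac{499319}{105732} - \frac{291889}{61875} = - \frac{623811827}{66082500}$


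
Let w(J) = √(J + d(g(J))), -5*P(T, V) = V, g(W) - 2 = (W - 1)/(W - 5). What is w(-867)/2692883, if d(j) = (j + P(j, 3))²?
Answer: I*√1023265379/2935242470 ≈ 1.0898e-5*I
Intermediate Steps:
g(W) = 2 + (-1 + W)/(-5 + W) (g(W) = 2 + (W - 1)/(W - 5) = 2 + (-1 + W)/(-5 + W))
P(T, V) = -V/5
d(j) = (-⅗ + j)² (d(j) = (j - ⅕*3)² = (j - ⅗)² = (-⅗ + j)²)
w(J) = √(J + (-3 + 5*(-11 + 3*J)/(-5 + J))²/25) (w(J) = √(J + (-3 + 5*((-11 + 3*J)/(-5 + J)))²/25) = √(J + (-3 + 5*(-11 + 3*J)/(-5 + J))²/25))
w(-867)/2692883 = (√(25*(-867) + 16*(10 - 3*(-867))²/(-5 - 867)²)/5)/2692883 = (√(-21675 + 16*(10 + 2601)²/(-872)²)/5)*(1/2692883) = (√(-21675 + 16*(1/760384)*2611²)/5)*(1/2692883) = (√(-21675 + 16*(1/760384)*6817321)/5)*(1/2692883) = (√(-21675 + 6817321/47524)/5)*(1/2692883) = (√(-1023265379/47524)/5)*(1/2692883) = ((I*√1023265379/218)/5)*(1/2692883) = (I*√1023265379/1090)*(1/2692883) = I*√1023265379/2935242470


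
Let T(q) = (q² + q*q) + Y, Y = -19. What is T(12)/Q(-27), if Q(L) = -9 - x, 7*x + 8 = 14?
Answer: -1883/69 ≈ -27.290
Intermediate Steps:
x = 6/7 (x = -8/7 + (⅐)*14 = -8/7 + 2 = 6/7 ≈ 0.85714)
Q(L) = -69/7 (Q(L) = -9 - 1*6/7 = -9 - 6/7 = -69/7)
T(q) = -19 + 2*q² (T(q) = (q² + q*q) - 19 = (q² + q²) - 19 = 2*q² - 19 = -19 + 2*q²)
T(12)/Q(-27) = (-19 + 2*12²)/(-69/7) = (-19 + 2*144)*(-7/69) = (-19 + 288)*(-7/69) = 269*(-7/69) = -1883/69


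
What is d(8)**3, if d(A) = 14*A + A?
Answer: 1728000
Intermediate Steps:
d(A) = 15*A
d(8)**3 = (15*8)**3 = 120**3 = 1728000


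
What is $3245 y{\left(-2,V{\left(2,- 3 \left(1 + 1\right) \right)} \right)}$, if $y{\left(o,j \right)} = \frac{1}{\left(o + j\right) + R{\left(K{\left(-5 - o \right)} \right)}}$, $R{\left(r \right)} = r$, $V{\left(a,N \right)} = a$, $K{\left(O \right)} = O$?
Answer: $- \frac{3245}{3} \approx -1081.7$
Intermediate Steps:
$y{\left(o,j \right)} = \frac{1}{-5 + j}$ ($y{\left(o,j \right)} = \frac{1}{\left(o + j\right) - \left(5 + o\right)} = \frac{1}{\left(j + o\right) - \left(5 + o\right)} = \frac{1}{-5 + j}$)
$3245 y{\left(-2,V{\left(2,- 3 \left(1 + 1\right) \right)} \right)} = \frac{3245}{-5 + 2} = \frac{3245}{-3} = 3245 \left(- \frac{1}{3}\right) = - \frac{3245}{3}$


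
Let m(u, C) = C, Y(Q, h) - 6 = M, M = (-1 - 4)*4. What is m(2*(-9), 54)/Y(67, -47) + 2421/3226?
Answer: -70155/22582 ≈ -3.1067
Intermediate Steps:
M = -20 (M = -5*4 = -20)
Y(Q, h) = -14 (Y(Q, h) = 6 - 20 = -14)
m(2*(-9), 54)/Y(67, -47) + 2421/3226 = 54/(-14) + 2421/3226 = 54*(-1/14) + 2421*(1/3226) = -27/7 + 2421/3226 = -70155/22582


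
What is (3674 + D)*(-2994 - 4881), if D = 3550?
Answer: -56889000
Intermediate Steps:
(3674 + D)*(-2994 - 4881) = (3674 + 3550)*(-2994 - 4881) = 7224*(-7875) = -56889000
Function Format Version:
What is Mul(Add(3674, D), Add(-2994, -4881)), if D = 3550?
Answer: -56889000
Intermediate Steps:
Mul(Add(3674, D), Add(-2994, -4881)) = Mul(Add(3674, 3550), Add(-2994, -4881)) = Mul(7224, -7875) = -56889000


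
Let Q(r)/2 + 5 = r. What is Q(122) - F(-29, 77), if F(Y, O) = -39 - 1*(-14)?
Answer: 259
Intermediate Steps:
F(Y, O) = -25 (F(Y, O) = -39 + 14 = -25)
Q(r) = -10 + 2*r
Q(122) - F(-29, 77) = (-10 + 2*122) - 1*(-25) = (-10 + 244) + 25 = 234 + 25 = 259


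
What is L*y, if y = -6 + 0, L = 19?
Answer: -114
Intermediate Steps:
y = -6
L*y = 19*(-6) = -114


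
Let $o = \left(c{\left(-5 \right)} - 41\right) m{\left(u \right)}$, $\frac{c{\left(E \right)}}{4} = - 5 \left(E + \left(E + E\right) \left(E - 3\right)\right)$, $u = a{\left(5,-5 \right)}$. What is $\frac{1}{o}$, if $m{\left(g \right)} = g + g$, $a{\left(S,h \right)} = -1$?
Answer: $\frac{1}{3082} \approx 0.00032446$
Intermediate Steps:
$u = -1$
$c{\left(E \right)} = - 20 E - 40 E \left(-3 + E\right)$ ($c{\left(E \right)} = 4 \left(- 5 \left(E + \left(E + E\right) \left(E - 3\right)\right)\right) = 4 \left(- 5 \left(E + 2 E \left(-3 + E\right)\right)\right) = 4 \left(- 5 E - 10 E \left(-3 + E\right)\right) = - 20 E - 40 E \left(-3 + E\right)$)
$m{\left(g \right)} = 2 g$
$o = 3082$ ($o = \left(20 \left(-5\right) \left(5 - -10\right) - 41\right) 2 \left(-1\right) = \left(20 \left(-5\right) \left(5 + 10\right) - 41\right) \left(-2\right) = \left(20 \left(-5\right) 15 - 41\right) \left(-2\right) = \left(-1500 - 41\right) \left(-2\right) = \left(-1541\right) \left(-2\right) = 3082$)
$\frac{1}{o} = \frac{1}{3082}$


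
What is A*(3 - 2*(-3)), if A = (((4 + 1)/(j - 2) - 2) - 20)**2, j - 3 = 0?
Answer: 2601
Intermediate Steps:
j = 3 (j = 3 + 0 = 3)
A = 289 (A = (((4 + 1)/(3 - 2) - 2) - 20)**2 = ((5/1 - 2) - 20)**2 = ((5*1 - 2) - 20)**2 = ((5 - 2) - 20)**2 = (3 - 20)**2 = (-17)**2 = 289)
A*(3 - 2*(-3)) = 289*(3 - 2*(-3)) = 289*(3 + 6) = 289*9 = 2601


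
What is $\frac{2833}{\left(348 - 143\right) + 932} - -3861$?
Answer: $\frac{4392790}{1137} \approx 3863.5$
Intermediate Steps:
$\frac{2833}{\left(348 - 143\right) + 932} - -3861 = \frac{2833}{\left(348 - 143\right) + 932} + 3861 = \frac{2833}{205 + 932} + 3861 = \frac{2833}{1137} + 3861 = \frac{4392790}{1137}$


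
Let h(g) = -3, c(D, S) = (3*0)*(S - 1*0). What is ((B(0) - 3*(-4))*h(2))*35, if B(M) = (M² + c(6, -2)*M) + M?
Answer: -1260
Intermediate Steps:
c(D, S) = 0 (c(D, S) = 0*(S + 0) = 0*S = 0)
B(M) = M + M² (B(M) = (M² + 0*M) + M = (M² + 0) + M = M² + M = M + M²)
((B(0) - 3*(-4))*h(2))*35 = ((0*(1 + 0) - 3*(-4))*(-3))*35 = ((0*1 + 12)*(-3))*35 = ((0 + 12)*(-3))*35 = (12*(-3))*35 = -36*35 = -1260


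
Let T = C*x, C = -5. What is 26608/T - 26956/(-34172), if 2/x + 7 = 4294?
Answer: -487243546969/42715 ≈ -1.1407e+7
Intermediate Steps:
x = 2/4287 (x = 2/(-7 + 4294) = 2/4287 ≈ 0.00046653)
T = -10/4287 (T = -5*2/4287 = -10/4287 ≈ -0.0023326)
26608/T - 26956/(-34172) = 26608/(-10/4287) - 26956/(-34172) = 26608*(-4287/10) - 26956*(-1/34172) = -57034248/5 + 6739/8543 = -487243546969/42715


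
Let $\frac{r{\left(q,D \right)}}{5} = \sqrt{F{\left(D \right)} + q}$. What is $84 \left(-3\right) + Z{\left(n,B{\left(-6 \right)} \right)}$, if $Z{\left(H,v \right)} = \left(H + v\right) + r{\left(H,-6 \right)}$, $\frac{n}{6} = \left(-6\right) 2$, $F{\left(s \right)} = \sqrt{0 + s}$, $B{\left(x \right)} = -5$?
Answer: $-329 + 5 \sqrt{-72 + i \sqrt{6}} \approx -328.28 + 42.433 i$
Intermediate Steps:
$F{\left(s \right)} = \sqrt{s}$
$r{\left(q,D \right)} = 5 \sqrt{q + \sqrt{D}}$ ($r{\left(q,D \right)} = 5 \sqrt{\sqrt{D} + q} = 5 \sqrt{q + \sqrt{D}}$)
$n = -72$ ($n = 6 \left(\left(-6\right) 2\right) = 6 \left(-12\right) = -72$)
$Z{\left(H,v \right)} = H + v + 5 \sqrt{H + i \sqrt{6}}$ ($Z{\left(H,v \right)} = \left(H + v\right) + 5 \sqrt{H + \sqrt{-6}} = \left(H + v\right) + 5 \sqrt{H + i \sqrt{6}} = H + v + 5 \sqrt{H + i \sqrt{6}}$)
$84 \left(-3\right) + Z{\left(n,B{\left(-6 \right)} \right)} = 84 \left(-3\right) - \left(77 - 5 \sqrt{-72 + i \sqrt{6}}\right) = -252 - \left(77 - 5 \sqrt{-72 + i \sqrt{6}}\right) = -329 + 5 \sqrt{-72 + i \sqrt{6}}$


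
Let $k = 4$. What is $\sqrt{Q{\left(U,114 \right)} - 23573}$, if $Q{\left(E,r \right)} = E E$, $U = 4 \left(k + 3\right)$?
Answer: $i \sqrt{22789} \approx 150.96 i$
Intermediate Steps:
$U = 28$ ($U = 4 \left(4 + 3\right) = 4 \cdot 7 = 28$)
$Q{\left(E,r \right)} = E^{2}$
$\sqrt{Q{\left(U,114 \right)} - 23573} = \sqrt{28^{2} - 23573} = \sqrt{784 - 23573} = \sqrt{-22789} = i \sqrt{22789}$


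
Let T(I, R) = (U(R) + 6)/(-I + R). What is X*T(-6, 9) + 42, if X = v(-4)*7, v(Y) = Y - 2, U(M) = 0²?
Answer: 126/5 ≈ 25.200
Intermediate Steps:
U(M) = 0
v(Y) = -2 + Y
T(I, R) = 6/(R - I) (T(I, R) = (0 + 6)/(-I + R) = 6/(R - I))
X = -42 (X = (-2 - 4)*7 = -6*7 = -42)
X*T(-6, 9) + 42 = -(-252)/(-6 - 1*9) + 42 = -(-252)/(-6 - 9) + 42 = -(-252)/(-15) + 42 = -(-252)*(-1)/15 + 42 = -42*⅖ + 42 = -84/5 + 42 = 126/5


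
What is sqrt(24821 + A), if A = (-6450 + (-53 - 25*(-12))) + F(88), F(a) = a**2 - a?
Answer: sqrt(26274) ≈ 162.09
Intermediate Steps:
A = 1453 (A = (-6450 + (-53 - 25*(-12))) + 88*(-1 + 88) = (-6450 + (-53 + 300)) + 88*87 = (-6450 + 247) + 7656 = -6203 + 7656 = 1453)
sqrt(24821 + A) = sqrt(24821 + 1453) = sqrt(26274)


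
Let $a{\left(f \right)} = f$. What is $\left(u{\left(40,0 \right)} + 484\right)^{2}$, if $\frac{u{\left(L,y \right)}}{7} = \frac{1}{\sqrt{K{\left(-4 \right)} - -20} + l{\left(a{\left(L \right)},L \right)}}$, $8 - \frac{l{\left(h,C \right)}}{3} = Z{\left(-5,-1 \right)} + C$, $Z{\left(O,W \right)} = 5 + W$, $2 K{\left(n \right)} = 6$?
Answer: $\frac{647677286679}{2765569} - \frac{1609568 \sqrt{23}}{2765569} \approx 2.3419 \cdot 10^{5}$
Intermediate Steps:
$K{\left(n \right)} = 3$ ($K{\left(n \right)} = \frac{1}{2} \cdot 6 = 3$)
$l{\left(h,C \right)} = 12 - 3 C$ ($l{\left(h,C \right)} = 24 - 3 \left(\left(5 - 1\right) + C\right) = 24 - 3 \left(4 + C\right) = 24 - \left(12 + 3 C\right) = 12 - 3 C$)
$u{\left(L,y \right)} = \frac{7}{12 + \sqrt{23} - 3 L}$ ($u{\left(L,y \right)} = \frac{7}{\sqrt{3 - -20} - \left(-12 + 3 L\right)} = \frac{7}{\sqrt{3 + 20} - \left(-12 + 3 L\right)} = \frac{7}{\sqrt{23} - \left(-12 + 3 L\right)} = \frac{7}{12 + \sqrt{23} - 3 L}$)
$\left(u{\left(40,0 \right)} + 484\right)^{2} = \left(\frac{7}{12 + \sqrt{23} - 120} + 484\right)^{2} = \left(\frac{7}{-108 + \sqrt{23}} + 484\right)^{2} = \left(484 + \frac{7}{-108 + \sqrt{23}}\right)^{2}$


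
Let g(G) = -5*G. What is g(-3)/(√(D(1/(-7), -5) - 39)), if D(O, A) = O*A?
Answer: -15*I*√469/134 ≈ -2.4242*I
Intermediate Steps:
D(O, A) = A*O
g(-3)/(√(D(1/(-7), -5) - 39)) = (-5*(-3))/(√(-5/(-7) - 39)) = 15/√(-5*(-⅐) - 39) = 15/√(5/7 - 39) = 15/√(-268/7) = 15/(2*I*√469/7) = -I*√469/134*15 = -15*I*√469/134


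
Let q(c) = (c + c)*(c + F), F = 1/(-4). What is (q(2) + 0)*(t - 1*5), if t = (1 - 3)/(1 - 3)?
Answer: -28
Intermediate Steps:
t = 1 (t = -2/(-2) = -2*(-½) = 1)
F = -¼ (F = 1*(-¼) = -¼ ≈ -0.25000)
q(c) = 2*c*(-¼ + c) (q(c) = (c + c)*(c - ¼) = (2*c)*(-¼ + c) = 2*c*(-¼ + c))
(q(2) + 0)*(t - 1*5) = ((½)*2*(-1 + 4*2) + 0)*(1 - 1*5) = ((½)*2*(-1 + 8) + 0)*(1 - 5) = ((½)*2*7 + 0)*(-4) = (7 + 0)*(-4) = 7*(-4) = -28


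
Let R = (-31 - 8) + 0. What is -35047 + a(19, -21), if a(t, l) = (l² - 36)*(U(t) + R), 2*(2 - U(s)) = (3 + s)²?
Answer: -148042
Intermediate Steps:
U(s) = 2 - (3 + s)²/2
R = -39 (R = -39 + 0 = -39)
a(t, l) = (-37 - (3 + t)²/2)*(-36 + l²) (a(t, l) = (l² - 36)*((2 - (3 + t)²/2) - 39) = (-36 + l²)*(-37 - (3 + t)²/2) = (-37 - (3 + t)²/2)*(-36 + l²))
-35047 + a(19, -21) = -35047 + (1332 - 37*(-21)² + 18*(3 + 19)² - ½*(-21)²*(3 + 19)²) = -35047 + (1332 - 37*441 + 18*22² - ½*441*22²) = -35047 + (1332 - 16317 + 18*484 - ½*441*484) = -35047 + (1332 - 16317 + 8712 - 106722) = -35047 - 112995 = -148042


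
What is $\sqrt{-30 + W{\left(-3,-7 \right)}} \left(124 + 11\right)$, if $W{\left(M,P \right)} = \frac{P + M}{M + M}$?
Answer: $45 i \sqrt{255} \approx 718.59 i$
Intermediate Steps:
$W{\left(M,P \right)} = \frac{M + P}{2 M}$
$\sqrt{-30 + W{\left(-3,-7 \right)}} \left(124 + 11\right) = \sqrt{-30 + \frac{-3 - 7}{2 \left(-3\right)}} \left(124 + 11\right) = \sqrt{-30 + \frac{1}{2} \left(- \frac{1}{3}\right) \left(-10\right)} 135 = \sqrt{-30 + \frac{5}{3}} \cdot 135 = \sqrt{- \frac{85}{3}} \cdot 135 = \frac{i \sqrt{255}}{3} \cdot 135 = 45 i \sqrt{255}$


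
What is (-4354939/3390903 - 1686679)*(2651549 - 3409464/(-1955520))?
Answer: -308915078173852686266039/69072694110 ≈ -4.4723e+12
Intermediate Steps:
(-4354939/3390903 - 1686679)*(2651549 - 3409464/(-1955520)) = (-4354939*1/3390903 - 1686679)*(2651549 - 3409464*(-1/1955520)) = (-4354939/3390903 - 1686679)*(2651549 + 142061/81480) = -5719369236076/3390903*216048354581/81480 = -308915078173852686266039/69072694110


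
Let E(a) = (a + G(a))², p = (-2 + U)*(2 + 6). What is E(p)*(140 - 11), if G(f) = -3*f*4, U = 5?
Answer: 8990784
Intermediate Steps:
p = 24 (p = (-2 + 5)*(2 + 6) = 3*8 = 24)
G(f) = -12*f
E(a) = 121*a² (E(a) = (a - 12*a)² = (-11*a)² = 121*a²)
E(p)*(140 - 11) = (121*24²)*(140 - 11) = (121*576)*129 = 69696*129 = 8990784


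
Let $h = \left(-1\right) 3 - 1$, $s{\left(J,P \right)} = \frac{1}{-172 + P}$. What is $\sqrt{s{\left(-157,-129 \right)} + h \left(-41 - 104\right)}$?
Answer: $\frac{\sqrt{52548279}}{301} \approx 24.083$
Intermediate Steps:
$h = -4$ ($h = -3 - 1 = -4$)
$\sqrt{s{\left(-157,-129 \right)} + h \left(-41 - 104\right)} = \sqrt{\frac{1}{-172 - 129} - 4 \left(-41 - 104\right)} = \sqrt{\frac{1}{-301} - -580} = \sqrt{- \frac{1}{301} + 580} = \sqrt{\frac{174579}{301}} = \frac{\sqrt{52548279}}{301}$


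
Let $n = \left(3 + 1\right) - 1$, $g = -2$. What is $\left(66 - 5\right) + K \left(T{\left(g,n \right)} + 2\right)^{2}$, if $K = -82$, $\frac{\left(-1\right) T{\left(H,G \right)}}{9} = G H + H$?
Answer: $-448971$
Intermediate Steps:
$n = 3$ ($n = 4 - 1 = 3$)
$T{\left(H,G \right)} = - 9 H - 9 G H$ ($T{\left(H,G \right)} = - 9 \left(G H + H\right) = - 9 \left(H + G H\right) = - 9 H - 9 G H$)
$\left(66 - 5\right) + K \left(T{\left(g,n \right)} + 2\right)^{2} = \left(66 - 5\right) - 82 \left(\left(-9\right) \left(-2\right) \left(1 + 3\right) + 2\right)^{2} = \left(66 - 5\right) - 82 \left(\left(-9\right) \left(-2\right) 4 + 2\right)^{2} = 61 - 82 \left(72 + 2\right)^{2} = 61 - 82 \cdot 74^{2} = 61 - 449032 = -448971$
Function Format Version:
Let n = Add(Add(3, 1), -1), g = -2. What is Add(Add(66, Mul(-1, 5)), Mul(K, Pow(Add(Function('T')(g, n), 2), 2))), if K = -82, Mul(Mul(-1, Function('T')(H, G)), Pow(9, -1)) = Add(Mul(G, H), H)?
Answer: -448971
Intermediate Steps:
n = 3 (n = Add(4, -1) = 3)
Function('T')(H, G) = Add(Mul(-9, H), Mul(-9, G, H)) (Function('T')(H, G) = Mul(-9, Add(Mul(G, H), H)) = Mul(-9, Add(H, Mul(G, H))) = Add(Mul(-9, H), Mul(-9, G, H)))
Add(Add(66, Mul(-1, 5)), Mul(K, Pow(Add(Function('T')(g, n), 2), 2))) = Add(Add(66, Mul(-1, 5)), Mul(-82, Pow(Add(Mul(-9, -2, Add(1, 3)), 2), 2))) = Add(Add(66, -5), Mul(-82, Pow(Add(Mul(-9, -2, 4), 2), 2))) = Add(61, Mul(-82, Pow(Add(72, 2), 2))) = Add(61, Mul(-82, Pow(74, 2))) = Add(61, Mul(-82, 5476)) = Add(61, -449032) = -448971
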